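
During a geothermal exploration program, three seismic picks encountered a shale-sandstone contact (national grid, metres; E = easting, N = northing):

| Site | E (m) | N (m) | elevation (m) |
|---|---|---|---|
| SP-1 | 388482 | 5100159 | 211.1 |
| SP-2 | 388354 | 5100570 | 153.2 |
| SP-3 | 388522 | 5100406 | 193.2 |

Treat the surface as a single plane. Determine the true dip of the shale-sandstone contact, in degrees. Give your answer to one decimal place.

9.8°

Let the plane be z = a·E + b·N + c.
SP-2−SP-1: −128a + 411b = −57.9;  SP-3−SP-1: 40a + 247b = −17.9.
Solving gives a = 0.14451, b = −0.09587.
Gradient magnitude |∇z| = √(a² + b²) = √(0.02088 + 0.00919) = 0.17342.
True dip = arctan(0.17342) = 9.8°, dipping toward WNW (azimuth ≈ 304°).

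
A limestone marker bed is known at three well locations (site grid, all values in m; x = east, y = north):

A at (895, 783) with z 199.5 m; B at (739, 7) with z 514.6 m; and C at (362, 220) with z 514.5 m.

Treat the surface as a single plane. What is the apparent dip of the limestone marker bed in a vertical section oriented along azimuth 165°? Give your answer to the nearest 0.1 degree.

16.6°

Let the plane be z = a·x + b·y + c.
B−A: −156a − 776b = 315.1;  C−A: −533a − 563b = 315.
Solving gives a = −0.20578, b = −0.36469.
Unit vector along 165° is (sin 165°, cos 165°) = (0.2588, -0.9659).
Slope in that direction = a·(0.2588) + b·(-0.9659) = 0.29900.
Apparent dip = arctan|0.29900| = 16.6° (true dip is 22.7°, so apparent ≤ true as expected).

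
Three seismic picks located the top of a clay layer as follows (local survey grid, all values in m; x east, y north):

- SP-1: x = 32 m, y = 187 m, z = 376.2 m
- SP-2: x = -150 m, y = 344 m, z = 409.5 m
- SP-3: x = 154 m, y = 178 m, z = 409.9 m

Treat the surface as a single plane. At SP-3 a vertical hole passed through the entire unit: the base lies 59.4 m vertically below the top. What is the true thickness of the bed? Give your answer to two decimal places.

Let the plane be z = a·x + b·y + c.
SP-2−SP-1: −182a + 157b = 33.3;  SP-3−SP-1: 122a − 9b = 33.7.
Solving gives a = 0.31917, b = 0.58210.
|∇z| = √(a²+b²) = 0.66386, so dip δ = arctan(0.66386) = 33.58°.
True thickness = vertical thickness × cos δ = 59.4 × cos 33.58° = 49.49 m.

49.49 m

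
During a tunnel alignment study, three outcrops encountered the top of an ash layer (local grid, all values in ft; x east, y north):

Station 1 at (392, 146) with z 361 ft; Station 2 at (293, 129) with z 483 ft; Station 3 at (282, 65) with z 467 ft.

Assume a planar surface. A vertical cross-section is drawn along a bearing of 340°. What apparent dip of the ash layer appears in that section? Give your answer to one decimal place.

41.9°

Let the plane be z = a·x + b·y + c.
Station 2−Station 1: −99a − 17b = 122;  Station 3−Station 1: −110a − 81b = 106.
Solving gives a = −1.31403, b = 0.47585.
Unit vector along 340° is (sin 340°, cos 340°) = (-0.3420, 0.9397).
Slope in that direction = a·(-0.3420) + b·(0.9397) = 0.89658.
Apparent dip = arctan|0.89658| = 41.9° (true dip is 54.4°, so apparent ≤ true as expected).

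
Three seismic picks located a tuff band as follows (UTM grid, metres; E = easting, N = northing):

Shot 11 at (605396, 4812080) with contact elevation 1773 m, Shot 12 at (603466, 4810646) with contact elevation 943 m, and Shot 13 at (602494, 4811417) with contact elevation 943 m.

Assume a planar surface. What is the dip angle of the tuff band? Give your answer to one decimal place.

Two edge vectors: Shot 11→Shot 12 = (-1930, -1434, -830), Shot 11→Shot 13 = (-2902, -663, -830).
Normal n = (Shot 11→Shot 12) × (Shot 11→Shot 13) = (639930, 806760, -2881878).
So ∂z/∂E = −n_x/n_z = 0.22205 and ∂z/∂N = −n_y/n_z = 0.27994.
Gradient magnitude |∇z| = √(a² + b²) = √(0.04931 + 0.07837) = 0.35732.
True dip = arctan(0.35732) = 19.7°, dipping toward SW (azimuth ≈ 218°).

19.7°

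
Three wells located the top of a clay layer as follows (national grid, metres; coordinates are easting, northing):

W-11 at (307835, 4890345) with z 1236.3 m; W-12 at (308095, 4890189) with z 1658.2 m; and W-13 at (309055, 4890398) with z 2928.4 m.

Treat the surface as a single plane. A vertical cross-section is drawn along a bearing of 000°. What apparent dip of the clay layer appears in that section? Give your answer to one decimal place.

20.1°

Let the plane be z = a·easting + b·northing + c.
W-12−W-11: 260a − 156b = 421.9;  W-13−W-11: 1220a + 53b = 1692.1.
Solving gives a = 1.40288, b = −0.36635.
Unit vector along 000° is (sin 0°, cos 0°) = (0.0000, 1.0000).
Slope in that direction = a·(0.0000) + b·(1.0000) = −0.36635.
Apparent dip = arctan|0.36635| = 20.1° (true dip is 55.4°, so apparent ≤ true as expected).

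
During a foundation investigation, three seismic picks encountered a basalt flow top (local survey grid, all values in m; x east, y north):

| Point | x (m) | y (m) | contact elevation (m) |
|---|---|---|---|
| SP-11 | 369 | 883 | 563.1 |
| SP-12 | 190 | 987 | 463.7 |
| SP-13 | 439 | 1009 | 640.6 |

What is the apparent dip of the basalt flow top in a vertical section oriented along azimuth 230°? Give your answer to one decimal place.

34.1°

Two edge vectors: SP-11→SP-12 = (-179, 104, -99.4), SP-11→SP-13 = (70, 126, 77.5).
Normal n = (SP-11→SP-12) × (SP-11→SP-13) = (20584.4, 6914.5, -29834).
So ∂z/∂x = −n_x/n_z = 0.68996 and ∂z/∂y = −n_y/n_z = 0.23177.
Unit vector along 230° is (sin 230°, cos 230°) = (-0.7660, -0.6428).
Slope in that direction = a·(-0.7660) + b·(-0.6428) = −0.67752.
Apparent dip = arctan|0.67752| = 34.1° (true dip is 36.0°, so apparent ≤ true as expected).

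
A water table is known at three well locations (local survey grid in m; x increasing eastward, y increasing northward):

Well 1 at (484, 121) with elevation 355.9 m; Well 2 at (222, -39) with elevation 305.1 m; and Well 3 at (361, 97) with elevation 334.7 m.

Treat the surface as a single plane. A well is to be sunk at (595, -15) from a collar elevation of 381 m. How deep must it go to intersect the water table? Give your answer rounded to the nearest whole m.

14 m

Let the plane be z = a·x + b·y + c.
Well 2−Well 1: −262a − 160b = −50.8;  Well 3−Well 1: −123a − 24b = −21.2.
Solving gives a = 0.16225, b = 0.05182.
Then c = 355.9 − a·484 − b·121 = 271.10.
At (595, -15): z_contact = 96.5 − 0.8 + 271.10 = 366.9 m.
Depth below ground = 381 − 366.9 = 14 m.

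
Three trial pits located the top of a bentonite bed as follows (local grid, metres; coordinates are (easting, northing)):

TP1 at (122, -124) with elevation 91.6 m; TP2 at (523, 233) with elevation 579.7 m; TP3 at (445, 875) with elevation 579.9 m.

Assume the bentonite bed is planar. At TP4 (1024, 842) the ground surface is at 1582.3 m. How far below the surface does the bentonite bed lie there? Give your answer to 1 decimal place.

Let the plane be z = a·E + b·N + c.
TP2−TP1: 401a + 357b = 488.1;  TP3−TP1: 323a + 999b = 488.3.
Solving gives a = 1.098149, b = 0.133732.
Then c = 91.6 − a·122 − b·-124 = −25.79.
At (1024, 842): z_contact = 1124.50 + 112.60 − 25.79 = 1211.32 m.
Depth below ground = 1582.3 − 1211.32 = 371.0 m.

371.0 m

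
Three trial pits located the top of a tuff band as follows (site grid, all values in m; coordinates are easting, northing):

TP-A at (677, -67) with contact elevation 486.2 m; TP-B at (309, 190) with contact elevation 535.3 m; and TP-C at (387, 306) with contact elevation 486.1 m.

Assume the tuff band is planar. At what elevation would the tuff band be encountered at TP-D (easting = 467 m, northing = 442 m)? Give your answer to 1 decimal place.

Two edge vectors: TP-A→TP-B = (-368, 257, 49.1), TP-A→TP-C = (-290, 373, -0.1).
Normal n = (TP-A→TP-B) × (TP-A→TP-C) = (-18340, -14275.8, -62734).
So ∂z/∂easting = −n_x/n_z = −0.29235 and ∂z/∂northing = −n_y/n_z = −0.22756.
Intercept c from TP-A: 486.2 + 197.92 − 15.25 = 668.87.
At (467, 442): z = −136.5 − 100.6 + 668.87 = 431.8 m.

431.8 m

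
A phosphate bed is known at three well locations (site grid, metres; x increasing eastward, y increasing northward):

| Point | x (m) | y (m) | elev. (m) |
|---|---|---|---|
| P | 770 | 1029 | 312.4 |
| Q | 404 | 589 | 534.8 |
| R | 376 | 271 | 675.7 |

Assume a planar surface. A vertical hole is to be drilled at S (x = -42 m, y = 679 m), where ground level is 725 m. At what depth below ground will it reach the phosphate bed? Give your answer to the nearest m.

Let the plane be z = a·x + b·y + c.
Q−P: −366a − 440b = 222.4;  R−P: −394a − 758b = 363.3.
Solving gives a = −0.08386, b = −0.43570.
Then c = 312.4 − a·770 − b·1029 = 825.31.
At (-42, 679): z_contact = 3.5 − 295.8 + 825.31 = 533.0 m.
Depth below ground = 725 − 533.0 = 192 m.

192 m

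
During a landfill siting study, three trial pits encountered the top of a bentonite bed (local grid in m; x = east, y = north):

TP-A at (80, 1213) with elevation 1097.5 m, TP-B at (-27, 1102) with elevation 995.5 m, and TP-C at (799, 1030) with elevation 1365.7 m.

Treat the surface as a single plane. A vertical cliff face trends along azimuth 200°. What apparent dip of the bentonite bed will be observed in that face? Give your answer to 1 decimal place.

Let the plane be z = a·x + b·y + c.
TP-B−TP-A: −107a − 111b = −102;  TP-C−TP-A: 719a − 183b = 268.2.
Solving gives a = 0.48733, b = 0.44915.
Unit vector along 200° is (sin 200°, cos 200°) = (-0.3420, -0.9397).
Slope in that direction = a·(-0.3420) + b·(-0.9397) = −0.58874.
Apparent dip = arctan|0.58874| = 30.5° (true dip is 33.5°, so apparent ≤ true as expected).

30.5°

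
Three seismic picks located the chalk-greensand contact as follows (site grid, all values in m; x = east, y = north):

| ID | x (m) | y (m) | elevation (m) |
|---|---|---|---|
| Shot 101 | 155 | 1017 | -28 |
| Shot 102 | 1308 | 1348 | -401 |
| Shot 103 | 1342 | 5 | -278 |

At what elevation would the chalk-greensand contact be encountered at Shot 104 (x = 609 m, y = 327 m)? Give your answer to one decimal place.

-93.6 m

Let the plane be z = a·x + b·y + c.
Shot 102−Shot 101: 1153a + 331b = −373;  Shot 103−Shot 101: 1187a − 1012b = −250.
Solving gives a = −0.295067, b = −0.099056.
Then c = -28 − a·155 − b·1017 = 118.48.
At (609, 327): z = −179.7 − 32.4 + 118.48 = -93.6 m.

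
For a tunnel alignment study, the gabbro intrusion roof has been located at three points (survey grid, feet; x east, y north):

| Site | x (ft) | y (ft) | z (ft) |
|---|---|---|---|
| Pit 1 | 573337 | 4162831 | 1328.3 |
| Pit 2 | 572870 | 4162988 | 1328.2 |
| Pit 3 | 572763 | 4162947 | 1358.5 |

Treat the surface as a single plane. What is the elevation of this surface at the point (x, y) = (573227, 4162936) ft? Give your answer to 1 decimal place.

Let the plane be z = a·x + b·y + c.
Pit 2−Pit 1: −467a + 157b = −0.1;  Pit 3−Pit 1: −574a + 116b = 30.2.
Solving gives a = −0.132226117, b = −0.393946475.
Then c = 1328.3 − a·573337 − b·4162831 = 1717071.02.
At (573227, 4162936): z = −75795.6 − 1639974.0 + 1717071.02 = 1301.5 ft.

1301.5 ft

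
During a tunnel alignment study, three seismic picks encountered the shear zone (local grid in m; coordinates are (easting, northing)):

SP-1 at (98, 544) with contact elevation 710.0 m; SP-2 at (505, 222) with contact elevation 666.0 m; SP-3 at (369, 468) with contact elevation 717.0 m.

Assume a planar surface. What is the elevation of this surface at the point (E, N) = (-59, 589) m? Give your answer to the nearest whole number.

Two edge vectors: SP-1→SP-2 = (407, -322, -44), SP-1→SP-3 = (271, -76, 7).
Normal n = (SP-1→SP-2) × (SP-1→SP-3) = (-5598, -14773, 56330).
So ∂z/∂E = −n_x/n_z = 0.09938 and ∂z/∂N = −n_y/n_z = 0.26226.
Intercept c from SP-1: 710 − 9.74 − 142.67 = 557.59.
At (-59, 589): z = −5.9 + 154.5 + 557.59 = 706.2 m.

706 m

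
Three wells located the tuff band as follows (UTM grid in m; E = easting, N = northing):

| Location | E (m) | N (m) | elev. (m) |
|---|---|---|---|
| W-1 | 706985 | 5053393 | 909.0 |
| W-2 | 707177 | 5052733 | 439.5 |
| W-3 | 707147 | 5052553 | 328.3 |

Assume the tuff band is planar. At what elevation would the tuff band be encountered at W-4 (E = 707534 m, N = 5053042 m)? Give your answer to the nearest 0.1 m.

Let the plane be z = a·E + b·N + c.
W-2−W-1: 192a − 660b = −469.5;  W-3−W-1: 162a − 840b = −580.7.
Solving gives a = −0.204525386, b = 0.651865342.
Then c = 909 − a·706985 − b·5053393 = −3148626.38.
At (707534, 5053042): z = −144708.7 + 3293903.0 − 3148626.38 = 567.9 m.

567.9 m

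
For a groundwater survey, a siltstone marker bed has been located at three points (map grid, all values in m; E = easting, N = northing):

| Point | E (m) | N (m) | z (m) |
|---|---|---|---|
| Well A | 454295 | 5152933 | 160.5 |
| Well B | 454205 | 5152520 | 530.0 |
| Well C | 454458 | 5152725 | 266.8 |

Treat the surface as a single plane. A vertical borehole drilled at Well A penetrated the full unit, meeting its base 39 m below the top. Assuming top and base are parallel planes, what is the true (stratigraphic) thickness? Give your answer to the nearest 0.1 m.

Let the plane be z = a·E + b·N + c.
Well B−Well A: −90a − 413b = 369.5;  Well C−Well A: 163a − 208b = 106.3.
Solving gives a = −0.38301, b = −0.81121.
|∇z| = √(a²+b²) = 0.89708, so dip δ = arctan(0.89708) = 41.89°.
True thickness = vertical thickness × cos δ = 39 × cos 41.89° = 29.0 m.

29.0 m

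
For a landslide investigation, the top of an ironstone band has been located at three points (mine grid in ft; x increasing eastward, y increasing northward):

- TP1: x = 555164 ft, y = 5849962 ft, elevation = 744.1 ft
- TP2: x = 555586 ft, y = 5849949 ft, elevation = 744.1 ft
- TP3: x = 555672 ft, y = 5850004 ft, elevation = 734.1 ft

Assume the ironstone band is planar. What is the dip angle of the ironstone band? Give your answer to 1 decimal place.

Two edge vectors: TP1→TP2 = (422, -13, 0), TP1→TP3 = (508, 42, -10).
Normal n = (TP1→TP2) × (TP1→TP3) = (130, 4220, 24328).
So ∂z/∂x = −n_x/n_z = −0.00534 and ∂z/∂y = −n_y/n_z = −0.17346.
Gradient magnitude |∇z| = √(a² + b²) = √(0.00003 + 0.03009) = 0.17354.
True dip = arctan(0.17354) = 9.8°, dipping toward N (azimuth ≈ 002°).

9.8°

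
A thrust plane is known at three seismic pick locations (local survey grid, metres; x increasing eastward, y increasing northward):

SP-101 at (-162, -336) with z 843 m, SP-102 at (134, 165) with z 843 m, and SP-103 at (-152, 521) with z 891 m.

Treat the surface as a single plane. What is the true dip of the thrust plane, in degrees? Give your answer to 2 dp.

6.41°

Two edge vectors: SP-101→SP-102 = (296, 501, 0), SP-101→SP-103 = (10, 857, 48).
Normal n = (SP-101→SP-102) × (SP-101→SP-103) = (24048, -14208, 248662).
So ∂z/∂x = −n_x/n_z = −0.09671 and ∂z/∂y = −n_y/n_z = 0.05714.
Gradient magnitude |∇z| = √(a² + b²) = √(0.00935 + 0.00326) = 0.11233.
True dip = arctan(0.11233) = 6.41°, dipping toward ESE (azimuth ≈ 121°).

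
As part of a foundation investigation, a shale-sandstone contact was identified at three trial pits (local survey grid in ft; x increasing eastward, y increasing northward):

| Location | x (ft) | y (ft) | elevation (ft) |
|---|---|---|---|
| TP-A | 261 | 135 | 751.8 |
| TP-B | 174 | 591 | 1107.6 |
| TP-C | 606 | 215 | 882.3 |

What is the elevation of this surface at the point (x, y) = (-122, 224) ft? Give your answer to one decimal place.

752.1 ft

Two edge vectors: TP-A→TP-B = (-87, 456, 355.8), TP-A→TP-C = (345, 80, 130.5).
Normal n = (TP-A→TP-B) × (TP-A→TP-C) = (31044, 134104.5, -164280).
So ∂z/∂x = −n_x/n_z = 0.18897 and ∂z/∂y = −n_y/n_z = 0.81632.
Intercept c from TP-A: 751.8 − 49.32 − 110.20 = 592.28.
At (-122, 224): z = −23.1 + 182.9 + 592.28 = 752.1 ft.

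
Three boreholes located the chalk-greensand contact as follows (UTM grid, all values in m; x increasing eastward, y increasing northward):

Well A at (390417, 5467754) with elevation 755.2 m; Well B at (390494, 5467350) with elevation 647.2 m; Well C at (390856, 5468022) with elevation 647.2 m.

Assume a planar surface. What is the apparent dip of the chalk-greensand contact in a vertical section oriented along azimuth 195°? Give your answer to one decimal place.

Two edge vectors: Well A→Well B = (77, -404, -108), Well A→Well C = (439, 268, -108).
Normal n = (Well A→Well B) × (Well A→Well C) = (72576, -39096, 197992).
So ∂z/∂x = −n_x/n_z = −0.36656 and ∂z/∂y = −n_y/n_z = 0.19746.
Unit vector along 195° is (sin 195°, cos 195°) = (-0.2588, -0.9659).
Slope in that direction = a·(-0.2588) + b·(-0.9659) = −0.09586.
Apparent dip = arctan|0.09586| = 5.5° (true dip is 22.6°, so apparent ≤ true as expected).

5.5°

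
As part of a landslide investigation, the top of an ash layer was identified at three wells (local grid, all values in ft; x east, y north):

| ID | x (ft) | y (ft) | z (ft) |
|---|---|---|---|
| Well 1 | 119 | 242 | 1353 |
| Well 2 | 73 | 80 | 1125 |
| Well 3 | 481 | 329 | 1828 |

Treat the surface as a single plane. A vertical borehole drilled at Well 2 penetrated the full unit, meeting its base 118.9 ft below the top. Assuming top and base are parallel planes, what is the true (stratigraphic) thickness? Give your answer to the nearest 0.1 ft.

Two edge vectors: Well 1→Well 2 = (-46, -162, -228), Well 1→Well 3 = (362, 87, 475).
Normal n = (Well 1→Well 2) × (Well 1→Well 3) = (-57114, -60686, 54642).
So ∂z/∂x = −n_x/n_z = 1.04524 and ∂z/∂y = −n_y/n_z = 1.11061.
|∇z| = √(a²+b²) = 1.52512, so dip δ = arctan(1.52512) = 56.75°.
True thickness = vertical thickness × cos δ = 118.9 × cos 56.75° = 65.2 ft.

65.2 ft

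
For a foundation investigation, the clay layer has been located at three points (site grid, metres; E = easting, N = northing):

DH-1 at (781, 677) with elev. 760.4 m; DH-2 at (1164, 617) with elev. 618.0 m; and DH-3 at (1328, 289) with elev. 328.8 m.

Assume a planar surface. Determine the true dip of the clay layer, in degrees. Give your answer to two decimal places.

38.53°

Let the plane be z = a·E + b·N + c.
DH-2−DH-1: 383a − 60b = −142.4;  DH-3−DH-1: 547a − 388b = −431.6.
Solving gives a = −0.25353, b = 0.75494.
Gradient magnitude |∇z| = √(a² + b²) = √(0.06428 + 0.56993) = 0.79638.
True dip = arctan(0.79638) = 38.53°, dipping toward SSE (azimuth ≈ 161°).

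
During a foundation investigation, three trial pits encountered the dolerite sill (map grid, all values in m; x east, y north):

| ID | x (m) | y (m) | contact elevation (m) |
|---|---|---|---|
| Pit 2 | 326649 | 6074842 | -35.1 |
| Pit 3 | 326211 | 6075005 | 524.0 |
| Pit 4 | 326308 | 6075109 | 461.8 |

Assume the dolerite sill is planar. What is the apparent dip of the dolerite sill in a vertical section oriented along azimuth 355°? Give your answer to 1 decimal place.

28.2°

Let the plane be z = a·x + b·y + c.
Pit 3−Pit 2: −438a + 163b = 559.1;  Pit 4−Pit 2: −341a + 267b = 496.9.
Solving gives a = −1.11280, b = 0.43983.
Unit vector along 355° is (sin 355°, cos 355°) = (-0.0872, 0.9962).
Slope in that direction = a·(-0.0872) + b·(0.9962) = 0.53514.
Apparent dip = arctan|0.53514| = 28.2° (true dip is 50.1°, so apparent ≤ true as expected).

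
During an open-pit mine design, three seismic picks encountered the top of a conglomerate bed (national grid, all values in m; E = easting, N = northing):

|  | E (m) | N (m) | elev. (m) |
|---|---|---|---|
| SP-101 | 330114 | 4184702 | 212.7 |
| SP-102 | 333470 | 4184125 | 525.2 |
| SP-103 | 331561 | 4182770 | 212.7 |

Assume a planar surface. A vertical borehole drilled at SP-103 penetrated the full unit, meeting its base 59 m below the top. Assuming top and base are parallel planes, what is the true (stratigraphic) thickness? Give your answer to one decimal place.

Let the plane be z = a·E + b·N + c.
SP-102−SP-101: 3356a − 577b = 312.5;  SP-103−SP-101: 1447a − 1932b = 0.
Solving gives a = 0.10688, b = 0.08005.
|∇z| = √(a²+b²) = 0.13353, so dip δ = arctan(0.13353) = 7.61°.
True thickness = vertical thickness × cos δ = 59 × cos 7.61° = 58.5 m.

58.5 m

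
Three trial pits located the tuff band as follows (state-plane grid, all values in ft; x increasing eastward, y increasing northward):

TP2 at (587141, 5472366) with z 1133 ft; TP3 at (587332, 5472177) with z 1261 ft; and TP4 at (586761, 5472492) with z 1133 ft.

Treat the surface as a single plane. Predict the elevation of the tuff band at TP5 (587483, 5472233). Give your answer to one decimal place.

1153.0 ft

Let the plane be z = a·x + b·y + c.
TP3−TP2: 191a − 189b = 128;  TP4−TP2: −380a + 126b = 0.
Solving gives a = −0.337730871, b = −1.018553420.
Then c = 1133 − a·587141 − b·5472366 = 5773325.74.
At (587483, 5472233): z = −198411.1 − 5573761.6 + 5773325.74 = 1153.0 ft.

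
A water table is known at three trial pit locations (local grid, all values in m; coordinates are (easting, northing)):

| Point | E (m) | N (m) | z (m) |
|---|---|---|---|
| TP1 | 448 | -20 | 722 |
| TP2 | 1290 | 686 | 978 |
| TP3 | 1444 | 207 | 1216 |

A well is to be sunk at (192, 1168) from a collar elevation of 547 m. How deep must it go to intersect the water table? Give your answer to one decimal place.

343.8 m

Let the plane be z = a·E + b·N + c.
TP2−TP1: 842a + 706b = 256;  TP3−TP1: 996a + 227b = 494.
Solving gives a = 0.567633, b = −0.314373.
Then c = 722 − a·448 − b·-20 = 461.41.
At (192, 1168): z_contact = 108.99 − 367.19 + 461.41 = 203.21 m.
Depth below ground = 547 − 203.21 = 343.8 m.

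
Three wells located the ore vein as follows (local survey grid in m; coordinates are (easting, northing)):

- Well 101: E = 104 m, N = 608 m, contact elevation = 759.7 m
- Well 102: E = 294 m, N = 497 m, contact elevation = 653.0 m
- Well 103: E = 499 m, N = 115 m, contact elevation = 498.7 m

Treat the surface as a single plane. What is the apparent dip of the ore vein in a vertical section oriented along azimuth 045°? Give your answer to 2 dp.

Let the plane be z = a·E + b·N + c.
Well 102−Well 101: 190a − 111b = −106.7;  Well 103−Well 101: 395a − 493b = −261.
Solving gives a = −0.47430, b = 0.14939.
Unit vector along 045° is (sin 45°, cos 45°) = (0.7071, 0.7071).
Slope in that direction = a·(0.7071) + b·(0.7071) = −0.22975.
Apparent dip = arctan|0.22975| = 12.94° (true dip is 26.4°, so apparent ≤ true as expected).

12.94°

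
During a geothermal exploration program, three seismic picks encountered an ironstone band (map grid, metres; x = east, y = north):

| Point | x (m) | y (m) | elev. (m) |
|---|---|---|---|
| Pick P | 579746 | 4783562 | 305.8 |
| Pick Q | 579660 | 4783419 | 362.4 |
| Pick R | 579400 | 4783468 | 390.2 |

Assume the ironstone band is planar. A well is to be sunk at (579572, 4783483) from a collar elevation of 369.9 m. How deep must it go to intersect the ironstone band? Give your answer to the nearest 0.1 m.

Two edge vectors: Pick P→Pick Q = (-86, -143, 56.6), Pick P→Pick R = (-346, -94, 84.4).
Normal n = (Pick P→Pick Q) × (Pick P→Pick R) = (-6748.8, -12325.2, -41394).
So ∂z/∂x = −n_x/n_z = −0.163038121 and ∂z/∂y = −n_y/n_z = −0.297753298.
Intercept c from Pick P: 305.8 + 94520.70 + 1424321.36 = 1519147.86.
At (579572, 4783483): z_contact = −94492.33 − 1424297.84 + 1519147.86 = 357.69 m.
Depth below ground = 369.9 − 357.69 = 12.2 m.

12.2 m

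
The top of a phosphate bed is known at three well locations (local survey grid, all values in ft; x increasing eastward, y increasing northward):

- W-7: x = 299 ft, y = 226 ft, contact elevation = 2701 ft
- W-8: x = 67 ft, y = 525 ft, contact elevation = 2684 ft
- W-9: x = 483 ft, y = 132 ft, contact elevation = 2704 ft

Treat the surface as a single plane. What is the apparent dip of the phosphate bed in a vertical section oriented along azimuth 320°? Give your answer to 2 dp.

Let the plane be z = a·x + b·y + c.
W-8−W-7: −232a + 299b = −17;  W-9−W-7: 184a − 94b = 3.
Solving gives a = −0.02111, b = −0.07324.
Unit vector along 320° is (sin 320°, cos 320°) = (-0.6428, 0.7660).
Slope in that direction = a·(-0.6428) + b·(0.7660) = −0.04253.
Apparent dip = arctan|0.04253| = 2.44° (true dip is 4.4°, so apparent ≤ true as expected).

2.44°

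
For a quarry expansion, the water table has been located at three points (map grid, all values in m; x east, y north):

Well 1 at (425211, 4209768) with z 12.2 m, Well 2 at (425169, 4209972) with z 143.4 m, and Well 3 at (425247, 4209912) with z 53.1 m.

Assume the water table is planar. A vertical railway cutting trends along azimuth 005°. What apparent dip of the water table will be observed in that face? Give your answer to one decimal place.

22.3°

Two edge vectors: Well 1→Well 2 = (-42, 204, 131.2), Well 1→Well 3 = (36, 144, 40.9).
Normal n = (Well 1→Well 2) × (Well 1→Well 3) = (-10549.2, 6441, -13392).
So ∂z/∂x = −n_x/n_z = −0.78772 and ∂z/∂y = −n_y/n_z = 0.48096.
Unit vector along 005° is (sin 5°, cos 5°) = (0.0872, 0.9962).
Slope in that direction = a·(0.0872) + b·(0.9962) = 0.41047.
Apparent dip = arctan|0.41047| = 22.3° (true dip is 42.7°, so apparent ≤ true as expected).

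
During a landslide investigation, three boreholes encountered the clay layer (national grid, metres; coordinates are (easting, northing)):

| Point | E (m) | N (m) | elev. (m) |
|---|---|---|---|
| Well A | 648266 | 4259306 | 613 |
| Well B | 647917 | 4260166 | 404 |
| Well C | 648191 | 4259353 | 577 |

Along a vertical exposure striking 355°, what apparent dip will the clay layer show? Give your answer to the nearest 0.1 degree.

5.9°

Two edge vectors: Well A→Well B = (-349, 860, -209), Well A→Well C = (-75, 47, -36).
Normal n = (Well A→Well B) × (Well A→Well C) = (-21137, 3111, 48097).
So ∂z/∂E = −n_x/n_z = 0.43947 and ∂z/∂N = −n_y/n_z = −0.06468.
Unit vector along 355° is (sin 355°, cos 355°) = (-0.0872, 0.9962).
Slope in that direction = a·(-0.0872) + b·(0.9962) = −0.10274.
Apparent dip = arctan|0.10274| = 5.9° (true dip is 24.0°, so apparent ≤ true as expected).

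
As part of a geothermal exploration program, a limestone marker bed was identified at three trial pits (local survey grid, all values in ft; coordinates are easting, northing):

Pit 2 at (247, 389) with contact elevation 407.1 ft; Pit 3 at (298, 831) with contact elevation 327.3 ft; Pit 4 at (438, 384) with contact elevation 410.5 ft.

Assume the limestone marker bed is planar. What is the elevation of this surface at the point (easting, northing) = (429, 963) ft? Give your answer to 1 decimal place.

305.0 ft

Let the plane be z = a·easting + b·northing + c.
Pit 3−Pit 2: 51a + 442b = −79.8;  Pit 4−Pit 2: 191a − 5b = 3.4.
Solving gives a = 0.01304, b = −0.18205.
Then c = 407.1 − a·247 − b·389 = 474.70.
At (429, 963): z = 5.6 − 175.3 + 474.70 = 305.0 ft.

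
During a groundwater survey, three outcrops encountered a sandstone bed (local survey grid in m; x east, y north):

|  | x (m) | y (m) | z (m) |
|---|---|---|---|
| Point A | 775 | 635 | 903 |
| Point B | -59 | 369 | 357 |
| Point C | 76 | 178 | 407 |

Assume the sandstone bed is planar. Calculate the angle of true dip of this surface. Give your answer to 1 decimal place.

Let the plane be z = a·x + b·y + c.
Point B−Point A: −834a − 266b = −546;  Point C−Point A: −699a − 457b = −496.
Solving gives a = 0.60237, b = 0.16398.
Gradient magnitude |∇z| = √(a² + b²) = √(0.36286 + 0.02689) = 0.62430.
True dip = arctan(0.62430) = 32.0°, dipping toward WSW (azimuth ≈ 255°).

32.0°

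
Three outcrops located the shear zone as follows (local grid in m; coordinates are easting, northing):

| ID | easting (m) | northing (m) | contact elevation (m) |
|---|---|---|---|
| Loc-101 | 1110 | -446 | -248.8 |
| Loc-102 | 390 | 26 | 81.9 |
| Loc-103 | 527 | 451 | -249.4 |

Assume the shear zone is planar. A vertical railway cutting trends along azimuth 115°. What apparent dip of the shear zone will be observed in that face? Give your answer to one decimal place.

Let the plane be z = a·easting + b·northing + c.
Loc-102−Loc-101: −720a + 472b = 330.7;  Loc-103−Loc-101: −583a + 897b = −0.6.
Solving gives a = −0.80105, b = −0.52131.
Unit vector along 115° is (sin 115°, cos 115°) = (0.9063, -0.4226).
Slope in that direction = a·(0.9063) + b·(-0.4226) = −0.50569.
Apparent dip = arctan|0.50569| = 26.8° (true dip is 43.7°, so apparent ≤ true as expected).

26.8°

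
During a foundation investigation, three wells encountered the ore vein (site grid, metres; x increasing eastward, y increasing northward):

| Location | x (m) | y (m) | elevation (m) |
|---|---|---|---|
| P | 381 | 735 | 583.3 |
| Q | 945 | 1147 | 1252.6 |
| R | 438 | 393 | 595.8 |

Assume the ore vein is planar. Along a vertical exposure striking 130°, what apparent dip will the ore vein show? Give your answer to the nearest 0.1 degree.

36.4°

Let the plane be z = a·x + b·y + c.
Q−P: 564a + 412b = 669.3;  R−P: 57a − 342b = 12.5.
Solving gives a = 1.08170, b = 0.14373.
Unit vector along 130° is (sin 130°, cos 130°) = (0.7660, -0.6428).
Slope in that direction = a·(0.7660) + b·(-0.6428) = 0.73624.
Apparent dip = arctan|0.73624| = 36.4° (true dip is 47.5°, so apparent ≤ true as expected).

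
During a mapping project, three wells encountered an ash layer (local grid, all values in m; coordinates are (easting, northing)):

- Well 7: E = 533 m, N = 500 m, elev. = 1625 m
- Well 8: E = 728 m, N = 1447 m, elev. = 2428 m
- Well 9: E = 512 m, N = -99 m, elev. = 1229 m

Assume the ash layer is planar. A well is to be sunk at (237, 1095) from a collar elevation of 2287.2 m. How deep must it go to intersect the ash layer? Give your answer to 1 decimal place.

615.3 m

Let the plane be z = a·E + b·N + c.
Well 8−Well 7: 195a + 947b = 803;  Well 9−Well 7: −21a − 599b = −396.
Solving gives a = 1.093553, b = 0.622764.
Then c = 1625 − a·533 − b·500 = 730.75.
At (237, 1095): z_contact = 259.17 + 681.93 + 730.75 = 1671.85 m.
Depth below ground = 2287.2 − 1671.85 = 615.3 m.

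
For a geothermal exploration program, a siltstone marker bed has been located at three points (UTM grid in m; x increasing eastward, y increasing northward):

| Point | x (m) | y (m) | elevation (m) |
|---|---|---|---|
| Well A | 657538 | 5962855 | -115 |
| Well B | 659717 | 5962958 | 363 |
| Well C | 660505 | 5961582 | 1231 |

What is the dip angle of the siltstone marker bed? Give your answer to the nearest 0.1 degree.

28.7°

Let the plane be z = a·x + b·y + c.
Well B−Well A: 2179a + 103b = 478;  Well C−Well A: 2967a − 1273b = 1346.
Solving gives a = 0.24262, b = −0.49187.
Gradient magnitude |∇z| = √(a² + b²) = √(0.05886 + 0.24194) = 0.54845.
True dip = arctan(0.54845) = 28.7°, dipping toward NNW (azimuth ≈ 334°).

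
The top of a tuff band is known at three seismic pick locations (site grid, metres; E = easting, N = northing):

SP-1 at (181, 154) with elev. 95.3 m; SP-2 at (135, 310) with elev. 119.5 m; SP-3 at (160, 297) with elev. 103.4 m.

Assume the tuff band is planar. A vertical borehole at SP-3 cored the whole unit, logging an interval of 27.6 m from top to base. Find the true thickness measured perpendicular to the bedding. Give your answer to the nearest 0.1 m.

23.0 m

Let the plane be z = a·E + b·N + c.
SP-2−SP-1: −46a + 156b = 24.2;  SP-3−SP-1: −21a + 143b = 8.1.
Solving gives a = −0.66535, b = −0.04107.
|∇z| = √(a²+b²) = 0.66662, so dip δ = arctan(0.66662) = 33.69°.
True thickness = vertical thickness × cos δ = 27.6 × cos 33.69° = 23.0 m.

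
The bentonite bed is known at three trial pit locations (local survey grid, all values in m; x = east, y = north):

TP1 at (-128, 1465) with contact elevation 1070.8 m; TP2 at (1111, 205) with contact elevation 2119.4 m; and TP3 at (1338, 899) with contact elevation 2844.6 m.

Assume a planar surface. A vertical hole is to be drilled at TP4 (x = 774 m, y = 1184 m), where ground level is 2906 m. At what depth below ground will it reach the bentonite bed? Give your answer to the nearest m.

705 m

Let the plane be z = a·x + b·y + c.
TP2−TP1: 1239a − 1260b = 1048.6;  TP3−TP1: 1466a − 566b = 1773.8.
Solving gives a = 1.43250, b = 0.57640.
Then c = 1070.8 − a·-128 − b·1465 = 409.73.
At (774, 1184): z_contact = 1108.8 + 682.5 + 409.73 = 2200.9 m.
Depth below ground = 2906 − 2200.9 = 705 m.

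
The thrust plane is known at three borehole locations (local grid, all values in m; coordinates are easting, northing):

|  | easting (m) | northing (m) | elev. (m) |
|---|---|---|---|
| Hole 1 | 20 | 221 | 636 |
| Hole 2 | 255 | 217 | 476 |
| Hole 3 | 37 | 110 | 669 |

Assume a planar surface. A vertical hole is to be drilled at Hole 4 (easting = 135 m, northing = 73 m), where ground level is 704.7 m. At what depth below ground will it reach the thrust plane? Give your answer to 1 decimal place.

88.2 m

Two edge vectors: Hole 1→Hole 2 = (235, -4, -160), Hole 1→Hole 3 = (17, -111, 33).
Normal n = (Hole 1→Hole 2) × (Hole 1→Hole 3) = (-17892, -10475, -26017).
So ∂z/∂easting = −n_x/n_z = −0.68770 and ∂z/∂northing = −n_y/n_z = −0.40262.
Intercept c from Hole 1: 636 + 13.75 + 88.98 = 738.73.
At (135, 73): z_contact = −92.84 − 29.39 + 738.73 = 616.50 m.
Depth below ground = 704.7 − 616.50 = 88.2 m.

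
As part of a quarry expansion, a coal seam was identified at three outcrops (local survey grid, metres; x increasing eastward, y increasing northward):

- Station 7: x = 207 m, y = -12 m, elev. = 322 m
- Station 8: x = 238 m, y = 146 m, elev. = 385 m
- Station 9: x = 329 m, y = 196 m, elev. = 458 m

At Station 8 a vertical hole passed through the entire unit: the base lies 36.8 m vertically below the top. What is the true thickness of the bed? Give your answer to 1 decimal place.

30.0 m

Let the plane be z = a·x + b·y + c.
Station 8−Station 7: 31a + 158b = 63;  Station 9−Station 7: 122a + 208b = 136.
Solving gives a = 0.65357, b = 0.27050.
|∇z| = √(a²+b²) = 0.70734, so dip δ = arctan(0.70734) = 35.27°.
True thickness = vertical thickness × cos δ = 36.8 × cos 35.27° = 30.0 m.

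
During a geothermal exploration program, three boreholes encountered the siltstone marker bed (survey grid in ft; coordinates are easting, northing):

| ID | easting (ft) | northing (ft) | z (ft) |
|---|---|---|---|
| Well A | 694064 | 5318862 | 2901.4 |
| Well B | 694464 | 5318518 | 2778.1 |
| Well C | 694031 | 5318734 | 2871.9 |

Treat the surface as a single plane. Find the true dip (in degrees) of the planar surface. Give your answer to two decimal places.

15.07°

Two edge vectors: Well A→Well B = (400, -344, -123.3), Well A→Well C = (-33, -128, -29.5).
Normal n = (Well A→Well B) × (Well A→Well C) = (-5634.4, 15868.9, -62552).
So ∂z/∂easting = −n_x/n_z = −0.09008 and ∂z/∂northing = −n_y/n_z = 0.25369.
Gradient magnitude |∇z| = √(a² + b²) = √(0.00811 + 0.06436) = 0.26921.
True dip = arctan(0.26921) = 15.07°, dipping toward SSE (azimuth ≈ 160°).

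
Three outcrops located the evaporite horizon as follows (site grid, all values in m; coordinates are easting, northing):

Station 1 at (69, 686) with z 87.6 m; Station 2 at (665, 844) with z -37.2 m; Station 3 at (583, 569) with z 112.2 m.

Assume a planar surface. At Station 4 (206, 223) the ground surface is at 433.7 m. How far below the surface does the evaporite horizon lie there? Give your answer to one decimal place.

114.1 m

Let the plane be z = a·easting + b·northing + c.
Station 2−Station 1: 596a + 158b = −124.8;  Station 3−Station 1: 514a − 117b = 24.6.
Solving gives a = −0.07099, b = −0.52211.
Then c = 87.6 − a·69 − b·686 = 450.66.
At (206, 223): z_contact = −14.62 − 116.43 + 450.66 = 319.61 m.
Depth below ground = 433.7 − 319.61 = 114.1 m.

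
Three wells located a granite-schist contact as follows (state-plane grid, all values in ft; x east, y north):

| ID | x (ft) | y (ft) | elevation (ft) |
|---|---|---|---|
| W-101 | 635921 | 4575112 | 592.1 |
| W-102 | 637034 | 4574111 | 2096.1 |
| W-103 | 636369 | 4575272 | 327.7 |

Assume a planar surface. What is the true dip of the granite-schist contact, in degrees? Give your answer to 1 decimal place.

57.1°

Two edge vectors: W-101→W-102 = (1113, -1001, 1504), W-101→W-103 = (448, 160, -264.4).
Normal n = (W-101→W-102) × (W-101→W-103) = (24024.4, 968069.2, 626528).
So ∂z/∂x = −n_x/n_z = −0.03835 and ∂z/∂y = −n_y/n_z = −1.54513.
Gradient magnitude |∇z| = √(a² + b²) = √(0.00147 + 2.38744) = 1.54561.
True dip = arctan(1.54561) = 57.1°, dipping toward N (azimuth ≈ 001°).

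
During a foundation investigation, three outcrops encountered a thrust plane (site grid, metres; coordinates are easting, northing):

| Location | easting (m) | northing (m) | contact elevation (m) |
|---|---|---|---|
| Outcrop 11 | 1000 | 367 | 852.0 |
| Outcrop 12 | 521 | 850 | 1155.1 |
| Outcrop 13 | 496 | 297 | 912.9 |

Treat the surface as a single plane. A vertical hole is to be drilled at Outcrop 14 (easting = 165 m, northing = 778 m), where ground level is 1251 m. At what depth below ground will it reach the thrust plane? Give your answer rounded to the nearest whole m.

Let the plane be z = a·easting + b·northing + c.
Outcrop 12−Outcrop 11: −479a + 483b = 303.1;  Outcrop 13−Outcrop 11: −504a − 70b = 60.9.
Solving gives a = −0.18281, b = 0.44624.
Then c = 852 − a·1000 − b·367 = 871.04.
At (165, 778): z_contact = −30.2 + 347.2 + 871.04 = 1188.1 m.
Depth below ground = 1251 − 1188.1 = 63 m.

63 m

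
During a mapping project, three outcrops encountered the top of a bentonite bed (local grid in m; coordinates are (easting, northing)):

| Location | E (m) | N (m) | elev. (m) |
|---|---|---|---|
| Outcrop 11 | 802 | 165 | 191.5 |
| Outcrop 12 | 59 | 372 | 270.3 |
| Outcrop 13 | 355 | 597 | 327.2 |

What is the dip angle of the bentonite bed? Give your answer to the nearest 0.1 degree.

16.1°

Let the plane be z = a·E + b·N + c.
Outcrop 12−Outcrop 11: −743a + 207b = 78.8;  Outcrop 13−Outcrop 11: −447a + 432b = 135.7.
Solving gives a = −0.02605, b = 0.28716.
Gradient magnitude |∇z| = √(a² + b²) = √(0.00068 + 0.08246) = 0.28834.
True dip = arctan(0.28834) = 16.1°, dipping toward S (azimuth ≈ 175°).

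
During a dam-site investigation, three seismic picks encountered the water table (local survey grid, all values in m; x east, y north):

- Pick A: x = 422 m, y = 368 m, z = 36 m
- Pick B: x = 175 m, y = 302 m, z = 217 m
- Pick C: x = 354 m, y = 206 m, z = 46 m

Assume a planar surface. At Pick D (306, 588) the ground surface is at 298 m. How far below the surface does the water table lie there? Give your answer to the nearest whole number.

107 m

Two edge vectors: Pick A→Pick B = (-247, -66, 181), Pick A→Pick C = (-68, -162, 10).
Normal n = (Pick A→Pick B) × (Pick A→Pick C) = (28662, -9838, 35526).
So ∂z/∂x = −n_x/n_z = −0.80679 and ∂z/∂y = −n_y/n_z = 0.27692.
Intercept c from Pick A: 36 + 340.47 − 101.91 = 274.56.
At (306, 588): z_contact = −246.9 + 162.8 + 274.56 = 190.5 m.
Depth below ground = 298 − 190.5 = 107 m.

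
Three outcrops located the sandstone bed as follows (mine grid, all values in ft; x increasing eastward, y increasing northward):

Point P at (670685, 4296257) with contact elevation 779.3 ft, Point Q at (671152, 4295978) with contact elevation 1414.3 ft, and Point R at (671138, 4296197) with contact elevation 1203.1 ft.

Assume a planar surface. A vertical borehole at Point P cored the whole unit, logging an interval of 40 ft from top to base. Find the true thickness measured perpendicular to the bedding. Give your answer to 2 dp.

25.32 ft

Two edge vectors: Point P→Point Q = (467, -279, 635), Point P→Point R = (453, -60, 423.8).
Normal n = (Point P→Point Q) × (Point P→Point R) = (-80140.2, 89740.4, 98367).
So ∂z/∂x = −n_x/n_z = 0.81471 and ∂z/∂y = −n_y/n_z = −0.91230.
|∇z| = √(a²+b²) = 1.22313, so dip δ = arctan(1.22313) = 50.73°.
True thickness = vertical thickness × cos δ = 40 × cos 50.73° = 25.32 ft.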